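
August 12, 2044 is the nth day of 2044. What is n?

Days in months before August: 31 + 29 + 31 + 30 + 31 + 30 + 31 = 213.
Plus 12 days into August → day 225.

225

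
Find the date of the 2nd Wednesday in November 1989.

The first Wednesday of November 1989 is November 1.
The 2nd Wednesday is 1 weeks later: 1 + 7 = 8.

November 8, 1989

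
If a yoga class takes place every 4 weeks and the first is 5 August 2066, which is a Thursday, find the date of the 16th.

29 September 2067

The 16th occurrence is 15 intervals after the first: 15 × 28 = 420 days after 5 August 2066.
August has 31 days — 26 days to the end of August leaves 394.
September has 30 days (364 left).
October has 31 days (333 left).
November has 30 days (303 left).
December has 31 days (272 left).
January has 31 days (241 left).
February has 28 days (213 left).
March has 31 days (182 left).
April has 30 days (152 left).
May has 31 days (121 left).
June has 30 days (91 left).
July has 31 days (60 left).
August has 31 days (29 left).
29 days into September → 29 September 2067.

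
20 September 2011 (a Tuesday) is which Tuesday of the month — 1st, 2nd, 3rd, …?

Day 20 falls in week ⌈20/7⌉ of the month.
Days 1–7 hold the 1st Tuesday, 8–14 the 2nd, 15–21 the 3rd, 22–28 the 4th, 29–31 the 5th.
20 is in the range for the 3rd.

3rd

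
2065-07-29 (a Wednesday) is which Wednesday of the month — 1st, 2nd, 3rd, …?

Day 29 falls in week ⌈29/7⌉ of the month.
Days 1–7 hold the 1st Wednesday, 8–14 the 2nd, 15–21 the 3rd, 22–28 the 4th, 29–31 the 5th.
29 is in the range for the 5th.

5th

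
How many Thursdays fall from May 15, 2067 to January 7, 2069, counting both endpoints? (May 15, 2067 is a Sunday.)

May 15, 2067 is a Sunday; the first Thursday on or after it is May 19, 2067 (4 days later).
From May 19, 2067 to January 7, 2069: 226 + 366 + 7 = 599 days (rest of 2067, 2068, to January 7, 2069 in 2069).
599 ÷ 7 = 85 full weeks with remainder 4, so 85 more Thursdays after the first → 86.

86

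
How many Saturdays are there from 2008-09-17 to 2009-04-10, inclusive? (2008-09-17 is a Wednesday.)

2008-09-17 is a Wednesday; the first Saturday on or after it is 2008-09-20 (3 days later).
From 2008-09-20 to 2009-04-10: 10 + 31 + 30 + 31 + 31 + 28 + 31 + 10 = 202 days (rest of September, October, November, December, January, February, March, April).
202 ÷ 7 = 28 full weeks with remainder 6, so 28 more Saturdays after the first → 29.

29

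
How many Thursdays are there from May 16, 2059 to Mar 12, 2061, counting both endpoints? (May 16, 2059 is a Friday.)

95

May 16, 2059 is a Friday; the first Thursday on or after it is May 22, 2059 (6 days later).
From May 22, 2059 to Mar 12, 2061: 223 + 366 + 71 = 660 days (rest of 2059, 2060, to Mar 12, 2061 in 2061).
660 ÷ 7 = 94 full weeks with remainder 2, so 94 more Thursdays after the first → 95.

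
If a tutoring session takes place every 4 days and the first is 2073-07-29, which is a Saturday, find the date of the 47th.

The 47th occurrence is 46 intervals after the first: 46 × 4 = 184 days after 2073-07-29.
July has 31 days — 2 days to the end of July leaves 182.
August has 31 days (151 left).
September has 30 days (121 left).
October has 31 days (90 left).
November has 30 days (60 left).
December has 31 days (29 left).
29 days into January → 2074-01-29.

2074-01-29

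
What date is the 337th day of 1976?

Jan has 31 days (337 − 31 = 306 remain).
Feb has 29 days (306 − 29 = 277 remain).
Mar has 31 days (277 − 31 = 246 remain).
Apr has 30 days (246 − 30 = 216 remain).
May has 31 days (216 − 31 = 185 remain).
Jun has 30 days (185 − 30 = 155 remain).
Jul has 31 days (155 − 31 = 124 remain).
Aug has 31 days (124 − 31 = 93 remain).
Sep has 30 days (93 − 30 = 63 remain).
Oct has 31 days (63 − 31 = 32 remain).
Nov has 30 days (32 − 30 = 2 remain).
2 into Dec → Dec 2.

Dec 2, 1976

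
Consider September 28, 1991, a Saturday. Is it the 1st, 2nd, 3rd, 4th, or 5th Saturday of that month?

4th

Day 28 falls in week ⌈28/7⌉ of the month.
Days 1–7 hold the 1st Saturday, 8–14 the 2nd, 15–21 the 3rd, 22–28 the 4th, 29–31 the 5th.
28 is in the range for the 4th.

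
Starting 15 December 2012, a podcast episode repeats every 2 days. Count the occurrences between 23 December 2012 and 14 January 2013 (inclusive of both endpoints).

12

Occurrences land 2·i days after 15 December 2012 for i = 0, 1, 2, …
23 December 2012 is 8 days after the start; 8 ÷ 2 = 4 remainder 0. First occurrence in the window: #5 on 23 December 2012 (4×2 = 8 days in).
14 January 2013 is 30 days after the start; 30 ÷ 2 = 15 remainder 0. Last occurrence in the window: #16 on 14 January 2013.
Occurrences #5 through #16: 12 in total.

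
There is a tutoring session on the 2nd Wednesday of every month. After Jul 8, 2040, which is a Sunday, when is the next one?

Jul 11, 2040

Jul 2040 starts on a Sunday; its first Wednesday is the 4th, so the 2nd Wednesday is the 11th — Jul 11, 2040.
Jul 11, 2040 is after Jul 8, 2040, so that is the next one.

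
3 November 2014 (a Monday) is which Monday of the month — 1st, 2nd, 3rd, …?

Day 3 falls in week ⌈3/7⌉ of the month.
Days 1–7 hold the 1st Monday, 8–14 the 2nd, 15–21 the 3rd, 22–28 the 4th, 29–31 the 5th.
3 is in the range for the 1st.

1st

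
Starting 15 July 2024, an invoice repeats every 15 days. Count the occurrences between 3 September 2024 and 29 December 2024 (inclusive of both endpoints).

8

Occurrences land 15·i days after 15 July 2024 for i = 0, 1, 2, …
3 September 2024 is 50 days after the start; 50 ÷ 15 = 3 remainder 5; since the remainder is 5, round up to i = 4. First occurrence in the window: #5 on 13 September 2024 (4×15 = 60 days in).
29 December 2024 is 167 days after the start; 167 ÷ 15 = 11 remainder 2. Last occurrence in the window: #12 on 27 December 2024.
Occurrences #5 through #12: 8 in total.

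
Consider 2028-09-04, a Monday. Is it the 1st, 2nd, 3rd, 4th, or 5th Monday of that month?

1st

Day 4 falls in week ⌈4/7⌉ of the month.
Days 1–7 hold the 1st Monday, 8–14 the 2nd, 15–21 the 3rd, 22–28 the 4th, 29–31 the 5th.
4 is in the range for the 1st.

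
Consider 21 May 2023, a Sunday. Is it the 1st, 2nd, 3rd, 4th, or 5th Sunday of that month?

Day 21 falls in week ⌈21/7⌉ of the month.
Days 1–7 hold the 1st Sunday, 8–14 the 2nd, 15–21 the 3rd, 22–28 the 4th, 29–31 the 5th.
21 is in the range for the 3rd.

3rd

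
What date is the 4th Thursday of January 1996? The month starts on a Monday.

25 January 1996

January 1996 begins on a Monday, so the first Thursday is January 4 (3 days later).
The 4th Thursday is 3 weeks later: 4 + 21 = 25.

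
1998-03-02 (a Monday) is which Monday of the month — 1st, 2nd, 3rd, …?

1st

Day 2 falls in week ⌈2/7⌉ of the month.
Days 1–7 hold the 1st Monday, 8–14 the 2nd, 15–21 the 3rd, 22–28 the 4th, 29–31 the 5th.
2 is in the range for the 1st.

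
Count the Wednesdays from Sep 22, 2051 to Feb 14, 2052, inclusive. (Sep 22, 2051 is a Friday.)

21

Sep 22, 2051 is a Friday; the first Wednesday on or after it is Sep 27, 2051 (5 days later).
From Sep 27, 2051 to Feb 14, 2052: 3 + 31 + 30 + 31 + 31 + 14 = 140 days (rest of Sep, Oct, Nov, Dec, Jan, Feb).
140 ÷ 7 = 20 full weeks with remainder 0, so 20 more Wednesdays after the first → 21.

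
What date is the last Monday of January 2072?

January 2072 begins on a Friday, so the first Monday is January 4 (3 days later).
January 2072 has 31 days. Adding weeks: 4, 11, 18, 25 — the last one ≤ 31 is the 25th.

25 January 2072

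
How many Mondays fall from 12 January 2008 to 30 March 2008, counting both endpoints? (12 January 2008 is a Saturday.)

11

12 January 2008 is a Saturday; the first Monday on or after it is 14 January 2008 (2 days later).
From 14 January 2008 to 30 March 2008: 17 + 29 + 30 = 76 days (rest of January, February, March).
76 ÷ 7 = 10 full weeks with remainder 6, so 10 more Mondays after the first → 11.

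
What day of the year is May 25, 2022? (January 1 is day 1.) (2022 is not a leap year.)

Days in months before May: 31 + 28 + 31 + 30 = 120.
Plus 25 days into May → day 145.

145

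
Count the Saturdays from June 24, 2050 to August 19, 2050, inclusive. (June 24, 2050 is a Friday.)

8

June 24, 2050 is a Friday; the first Saturday on or after it is June 25, 2050 (1 day later).
From June 25, 2050 to August 19, 2050: 5 + 31 + 19 = 55 days (rest of June, July, August).
55 ÷ 7 = 7 full weeks with remainder 6, so 7 more Saturdays after the first → 8.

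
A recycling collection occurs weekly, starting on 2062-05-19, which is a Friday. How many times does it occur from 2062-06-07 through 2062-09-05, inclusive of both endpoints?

13

Occurrences land 7·i days after 2062-05-19 for i = 0, 1, 2, …
2062-06-07 is 19 days after the start; 19 ÷ 7 = 2 remainder 5; since the remainder is 5, round up to i = 3. First occurrence in the window: #4 on 2062-06-09 (3×7 = 21 days in).
2062-09-05 is 109 days after the start; 109 ÷ 7 = 15 remainder 4. Last occurrence in the window: #16 on 2062-09-01.
Occurrences #4 through #16: 13 in total.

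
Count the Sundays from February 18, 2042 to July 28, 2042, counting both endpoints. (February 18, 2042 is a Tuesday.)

23

February 18, 2042 is a Tuesday; the first Sunday on or after it is February 23, 2042 (5 days later).
From February 23, 2042 to July 28, 2042: 5 + 31 + 30 + 31 + 30 + 28 = 155 days (rest of February, March, April, May, June, July).
155 ÷ 7 = 22 full weeks with remainder 1, so 22 more Sundays after the first → 23.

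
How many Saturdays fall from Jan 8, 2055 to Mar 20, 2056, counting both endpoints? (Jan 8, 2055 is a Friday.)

63

Jan 8, 2055 is a Friday; the first Saturday on or after it is Jan 9, 2055 (1 day later).
From Jan 9, 2055 to Mar 20, 2056: 356 + 80 = 436 days (rest of 2055, to Mar 20, 2056 in 2056).
436 ÷ 7 = 62 full weeks with remainder 2, so 62 more Saturdays after the first → 63.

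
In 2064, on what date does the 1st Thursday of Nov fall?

The first Thursday of Nov 2064 is Nov 6.

Nov 6, 2064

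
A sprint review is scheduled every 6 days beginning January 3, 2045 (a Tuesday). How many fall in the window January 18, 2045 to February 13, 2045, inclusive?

4

Occurrences land 6·i days after January 3, 2045 for i = 0, 1, 2, …
January 18, 2045 is 15 days after the start; 15 ÷ 6 = 2 remainder 3; since the remainder is 3, round up to i = 3. First occurrence in the window: #4 on January 21, 2045 (3×6 = 18 days in).
February 13, 2045 is 41 days after the start; 41 ÷ 6 = 6 remainder 5. Last occurrence in the window: #7 on February 8, 2045.
Occurrences #4 through #7: 4 in total.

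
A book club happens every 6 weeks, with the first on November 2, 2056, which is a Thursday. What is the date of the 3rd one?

The 3rd occurrence is 2 intervals after the first: 2 × 42 = 84 days after November 2, 2056.
November has 30 days — 28 days to the end of November leaves 56.
December has 31 days (25 left).
25 days into January → January 25, 2057.

January 25, 2057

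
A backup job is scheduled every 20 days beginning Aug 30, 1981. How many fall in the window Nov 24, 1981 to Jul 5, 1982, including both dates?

Occurrences land 20·i days after Aug 30, 1981 for i = 0, 1, 2, …
Nov 24, 1981 is 86 days after the start; 86 ÷ 20 = 4 remainder 6; since the remainder is 6, round up to i = 5. First occurrence in the window: #6 on Dec 8, 1981 (5×20 = 100 days in).
Jul 5, 1982 is 309 days after the start; 309 ÷ 20 = 15 remainder 9. Last occurrence in the window: #16 on Jun 26, 1982.
Occurrences #6 through #16: 11 in total.

11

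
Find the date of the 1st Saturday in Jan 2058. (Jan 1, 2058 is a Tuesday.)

Jan 2058 begins on a Tuesday, so the first Saturday is Jan 5 (4 days later).

Jan 5, 2058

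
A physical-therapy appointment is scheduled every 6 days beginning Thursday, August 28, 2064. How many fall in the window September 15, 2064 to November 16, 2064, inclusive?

11

Occurrences land 6·i days after August 28, 2064 for i = 0, 1, 2, …
September 15, 2064 is 18 days after the start; 18 ÷ 6 = 3 remainder 0. First occurrence in the window: #4 on September 15, 2064 (3×6 = 18 days in).
November 16, 2064 is 80 days after the start; 80 ÷ 6 = 13 remainder 2. Last occurrence in the window: #14 on November 14, 2064.
Occurrences #4 through #14: 11 in total.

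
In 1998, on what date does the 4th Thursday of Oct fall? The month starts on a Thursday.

Oct 22, 1998

Oct 1998 begins on a Thursday, so the first Thursday is Oct 1.
The 4th Thursday is 3 weeks later: 1 + 21 = 22.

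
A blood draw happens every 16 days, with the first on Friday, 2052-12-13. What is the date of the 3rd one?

The 3rd occurrence is 2 intervals after the first: 2 × 16 = 32 days after 2052-12-13.
December has 31 days — 18 days to the end of December leaves 14.
14 days into January → 2053-01-14.

2053-01-14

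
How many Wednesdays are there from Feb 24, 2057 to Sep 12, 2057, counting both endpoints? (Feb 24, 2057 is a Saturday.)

29

Feb 24, 2057 is a Saturday; the first Wednesday on or after it is Feb 28, 2057 (4 days later).
From Feb 28, 2057 to Sep 12, 2057: 0 + 31 + 30 + 31 + 30 + 31 + 31 + 12 = 196 days (rest of Feb, Mar, Apr, May, Jun, Jul, Aug, Sep).
196 ÷ 7 = 28 full weeks with remainder 0, so 28 more Wednesdays after the first → 29.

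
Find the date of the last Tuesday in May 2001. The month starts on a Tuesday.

2001-05-29

May 2001 begins on a Tuesday, so the first Tuesday is May 1.
May 2001 has 31 days. Adding weeks: 1, 8, 15, 22, 29 — the last one ≤ 31 is the 29th.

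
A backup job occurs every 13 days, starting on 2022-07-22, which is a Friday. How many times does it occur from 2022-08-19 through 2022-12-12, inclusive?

9

Occurrences land 13·i days after 2022-07-22 for i = 0, 1, 2, …
2022-08-19 is 28 days after the start; 28 ÷ 13 = 2 remainder 2; since the remainder is 2, round up to i = 3. First occurrence in the window: #4 on 2022-08-30 (3×13 = 39 days in).
2022-12-12 is 143 days after the start; 143 ÷ 13 = 11 remainder 0. Last occurrence in the window: #12 on 2022-12-12.
Occurrences #4 through #12: 9 in total.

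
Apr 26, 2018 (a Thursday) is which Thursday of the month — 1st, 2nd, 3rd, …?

4th

Day 26 falls in week ⌈26/7⌉ of the month.
Days 1–7 hold the 1st Thursday, 8–14 the 2nd, 15–21 the 3rd, 22–28 the 4th, 29–31 the 5th.
26 is in the range for the 4th.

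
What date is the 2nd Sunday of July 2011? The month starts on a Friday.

2011-07-10

July 2011 begins on a Friday, so the first Sunday is July 3 (2 days later).
The 2nd Sunday is 1 weeks later: 3 + 7 = 10.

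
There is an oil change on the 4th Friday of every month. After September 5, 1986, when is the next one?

September 1986 starts on a Monday; its first Friday is the 5th, so the 4th Friday is the 26th — September 26, 1986.
September 26, 1986 is after September 5, 1986, so that is the next one.

September 26, 1986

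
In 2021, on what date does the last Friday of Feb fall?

Feb 26, 2021

The first Friday of Feb 2021 is Feb 5.
Feb 2021 has 28 days. Adding weeks: 5, 12, 19, 26 — the last one ≤ 28 is the 26th.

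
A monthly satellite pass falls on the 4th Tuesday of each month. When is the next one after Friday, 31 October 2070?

25 November 2070

October 2070 starts on a Wednesday; its first Tuesday is the 7th, so the 4th Tuesday is the 28th — 28 October 2070.
That is not after 31 October 2070, so look at November 2070.
November 2070 starts on a Saturday; its first Tuesday is the 4th, so the 4th Tuesday is the 25th — 25 November 2070.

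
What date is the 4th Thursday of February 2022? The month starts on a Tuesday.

February 2022 begins on a Tuesday, so the first Thursday is February 3 (2 days later).
The 4th Thursday is 3 weeks later: 3 + 21 = 24.

February 24, 2022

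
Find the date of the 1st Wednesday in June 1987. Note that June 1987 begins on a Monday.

3 June 1987

June 1987 begins on a Monday, so the first Wednesday is June 3 (2 days later).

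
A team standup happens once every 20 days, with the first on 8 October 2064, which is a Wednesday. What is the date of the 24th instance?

The 24th occurrence is 23 intervals after the first: 23 × 20 = 460 days after 8 October 2064.
October has 31 days — 23 days to the end of October leaves 437.
From end of October to end of 2064 is 61 days (376 left).
2065 has 365 days (11 left).
11 days into January → 11 January 2066.

11 January 2066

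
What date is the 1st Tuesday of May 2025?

2025-05-06

May 2025 begins on a Thursday, so the first Tuesday is May 6 (5 days later).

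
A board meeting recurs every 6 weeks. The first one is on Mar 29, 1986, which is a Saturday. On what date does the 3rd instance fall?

Jun 21, 1986

The 3rd occurrence is 2 intervals after the first: 2 × 42 = 84 days after Mar 29, 1986.
Mar has 31 days — 2 days to the end of Mar leaves 82.
Apr has 30 days (52 left).
May has 31 days (21 left).
21 days into Jun → Jun 21, 1986.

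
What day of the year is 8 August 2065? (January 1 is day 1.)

220

Days in months before August: 31 + 28 + 31 + 30 + 31 + 30 + 31 = 212.
Plus 8 days into August → day 220.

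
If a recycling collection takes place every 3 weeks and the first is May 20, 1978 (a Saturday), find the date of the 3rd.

The 3rd occurrence is 2 intervals after the first: 2 × 21 = 42 days after May 20, 1978.
May has 31 days — 11 days to the end of May leaves 31.
Jun has 30 days (1 left).
1 day into Jul → Jul 1, 1978.

Jul 1, 1978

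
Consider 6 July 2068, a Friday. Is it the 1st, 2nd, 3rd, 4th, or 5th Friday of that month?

Day 6 falls in week ⌈6/7⌉ of the month.
Days 1–7 hold the 1st Friday, 8–14 the 2nd, 15–21 the 3rd, 22–28 the 4th, 29–31 the 5th.
6 is in the range for the 1st.

1st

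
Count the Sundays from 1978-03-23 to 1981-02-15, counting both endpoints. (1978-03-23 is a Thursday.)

1978-03-23 is a Thursday; the first Sunday on or after it is 1978-03-26 (3 days later).
From 1978-03-26 to 1981-02-15: 280 + 365 + 366 + 46 = 1057 days (rest of 1978, 1979, 1980, to 1981-02-15 in 1981).
1057 ÷ 7 = 151 full weeks with remainder 0, so 151 more Sundays after the first → 152.

152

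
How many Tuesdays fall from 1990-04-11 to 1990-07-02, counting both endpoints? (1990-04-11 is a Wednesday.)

11

1990-04-11 is a Wednesday; the first Tuesday on or after it is 1990-04-17 (6 days later).
From 1990-04-17 to 1990-07-02: 13 + 31 + 30 + 2 = 76 days (rest of April, May, June, July).
76 ÷ 7 = 10 full weeks with remainder 6, so 10 more Tuesdays after the first → 11.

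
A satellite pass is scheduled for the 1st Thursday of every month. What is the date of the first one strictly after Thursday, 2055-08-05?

2055-09-02

August 2055 starts on a Sunday, so its 1st Thursday is 2055-08-05 (4 days in).
That is not after 2055-08-05, so look at September 2055.
September 2055 starts on a Wednesday, so its 1st Thursday is 2055-09-02 (1 day in).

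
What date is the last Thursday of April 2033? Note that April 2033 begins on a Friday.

April 2033 begins on a Friday, so the first Thursday is April 7 (6 days later).
April 2033 has 30 days. Adding weeks: 7, 14, 21, 28 — the last one ≤ 30 is the 28th.

April 28, 2033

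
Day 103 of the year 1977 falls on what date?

Jan has 31 days (103 − 31 = 72 remain).
Feb has 28 days (72 − 28 = 44 remain).
Mar has 31 days (44 − 31 = 13 remain).
13 into Apr → Apr 13.

Apr 13, 1977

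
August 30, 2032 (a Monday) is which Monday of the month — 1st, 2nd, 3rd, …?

5th

Day 30 falls in week ⌈30/7⌉ of the month.
Days 1–7 hold the 1st Monday, 8–14 the 2nd, 15–21 the 3rd, 22–28 the 4th, 29–31 the 5th.
30 is in the range for the 5th.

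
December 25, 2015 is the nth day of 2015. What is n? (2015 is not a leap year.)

Days in months before December: 31 + 28 + 31 + 30 + 31 + 30 + 31 + 31 + 30 + 31 + 30 = 334.
Plus 25 days into December → day 359.

359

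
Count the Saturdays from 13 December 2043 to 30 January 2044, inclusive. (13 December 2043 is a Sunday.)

13 December 2043 is a Sunday; the first Saturday on or after it is 19 December 2043 (6 days later).
From 19 December 2043 to 30 January 2044: 12 + 30 = 42 days (rest of December, January).
42 ÷ 7 = 6 full weeks with remainder 0, so 6 more Saturdays after the first → 7.

7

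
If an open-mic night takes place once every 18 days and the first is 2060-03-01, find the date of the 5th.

The 5th occurrence is 4 intervals after the first: 4 × 18 = 72 days after 2060-03-01.
March has 31 days — 30 days to the end of March leaves 42.
April has 30 days (12 left).
12 days into May → 2060-05-12.

2060-05-12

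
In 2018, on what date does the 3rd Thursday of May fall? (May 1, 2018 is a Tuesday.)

17 May 2018

May 2018 begins on a Tuesday, so the first Thursday is May 3 (2 days later).
The 3rd Thursday is 2 weeks later: 3 + 14 = 17.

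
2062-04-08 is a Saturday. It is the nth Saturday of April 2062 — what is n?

Day 8 falls in week ⌈8/7⌉ of the month.
Days 1–7 hold the 1st Saturday, 8–14 the 2nd, 15–21 the 3rd, 22–28 the 4th, 29–31 the 5th.
8 is in the range for the 2nd.

2nd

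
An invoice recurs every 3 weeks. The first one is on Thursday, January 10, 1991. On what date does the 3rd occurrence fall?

The 3rd occurrence is 2 intervals after the first: 2 × 21 = 42 days after January 10, 1991.
January has 31 days — 21 days to the end of January leaves 21.
21 days into February → February 21, 1991.

February 21, 1991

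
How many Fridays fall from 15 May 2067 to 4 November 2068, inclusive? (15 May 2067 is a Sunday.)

77

15 May 2067 is a Sunday; the first Friday on or after it is 20 May 2067 (5 days later).
From 20 May 2067 to 4 November 2068: 225 + 309 = 534 days (rest of 2067, to 4 November 2068 in 2068).
534 ÷ 7 = 76 full weeks with remainder 2, so 76 more Fridays after the first → 77.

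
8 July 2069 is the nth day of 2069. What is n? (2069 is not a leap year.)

Days in months before July: 31 + 28 + 31 + 30 + 31 + 30 = 181.
Plus 8 days into July → day 189.

189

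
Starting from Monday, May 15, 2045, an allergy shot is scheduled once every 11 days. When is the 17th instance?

Nov 7, 2045

The 17th occurrence is 16 intervals after the first: 16 × 11 = 176 days after May 15, 2045.
May has 31 days — 16 days to the end of May leaves 160.
Jun has 30 days (130 left).
Jul has 31 days (99 left).
Aug has 31 days (68 left).
Sep has 30 days (38 left).
Oct has 31 days (7 left).
7 days into Nov → Nov 7, 2045.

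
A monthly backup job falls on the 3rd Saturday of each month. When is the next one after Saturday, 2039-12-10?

2039-12-17

December 2039 starts on a Thursday; its first Saturday is the 3rd, so the 3rd Saturday is the 17th — 2039-12-17.
2039-12-17 is after 2039-12-10, so that is the next one.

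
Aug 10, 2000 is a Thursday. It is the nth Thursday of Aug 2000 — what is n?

Day 10 falls in week ⌈10/7⌉ of the month.
Days 1–7 hold the 1st Thursday, 8–14 the 2nd, 15–21 the 3rd, 22–28 the 4th, 29–31 the 5th.
10 is in the range for the 2nd.

2nd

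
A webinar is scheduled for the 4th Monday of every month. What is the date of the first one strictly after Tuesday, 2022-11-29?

November 2022 starts on a Tuesday; its first Monday is the 7th, so the 4th Monday is the 28th — 2022-11-28.
That is not after 2022-11-29, so look at December 2022.
December 2022 starts on a Thursday; its first Monday is the 5th, so the 4th Monday is the 26th — 2022-12-26.

2022-12-26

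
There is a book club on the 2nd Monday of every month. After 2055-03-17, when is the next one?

March 2055 starts on a Monday; its first Monday is the 1st, so the 2nd Monday is the 8th — 2055-03-08.
That is not after 2055-03-17, so look at April 2055.
April 2055 starts on a Thursday; its first Monday is the 5th, so the 2nd Monday is the 12th — 2055-04-12.

2055-04-12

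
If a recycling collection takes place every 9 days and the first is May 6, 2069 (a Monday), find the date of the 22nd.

The 22nd occurrence is 21 intervals after the first: 21 × 9 = 189 days after May 6, 2069.
May has 31 days — 25 days to the end of May leaves 164.
June has 30 days (134 left).
July has 31 days (103 left).
August has 31 days (72 left).
September has 30 days (42 left).
October has 31 days (11 left).
11 days into November → November 11, 2069.

November 11, 2069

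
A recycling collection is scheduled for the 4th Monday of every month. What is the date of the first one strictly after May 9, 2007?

May 28, 2007

May 2007 starts on a Tuesday; its first Monday is the 7th, so the 4th Monday is the 28th — May 28, 2007.
May 28, 2007 is after May 9, 2007, so that is the next one.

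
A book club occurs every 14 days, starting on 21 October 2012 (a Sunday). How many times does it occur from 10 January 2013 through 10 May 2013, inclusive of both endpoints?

Occurrences land 14·i days after 21 October 2012 for i = 0, 1, 2, …
10 January 2013 is 81 days after the start; 81 ÷ 14 = 5 remainder 11; since the remainder is 11, round up to i = 6. First occurrence in the window: #7 on 13 January 2013 (6×14 = 84 days in).
10 May 2013 is 201 days after the start; 201 ÷ 14 = 14 remainder 5. Last occurrence in the window: #15 on 5 May 2013.
Occurrences #7 through #15: 9 in total.

9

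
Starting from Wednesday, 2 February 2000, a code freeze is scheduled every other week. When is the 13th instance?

19 July 2000

The 13th occurrence is 12 intervals after the first: 12 × 14 = 168 days after 2 February 2000.
February has 29 days — 27 days to the end of February leaves 141.
March has 31 days (110 left).
April has 30 days (80 left).
May has 31 days (49 left).
June has 30 days (19 left).
19 days into July → 19 July 2000.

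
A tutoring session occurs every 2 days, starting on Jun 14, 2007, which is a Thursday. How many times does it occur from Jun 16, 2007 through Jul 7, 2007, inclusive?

11

Occurrences land 2·i days after Jun 14, 2007 for i = 0, 1, 2, …
Jun 16, 2007 is 2 days after the start; 2 ÷ 2 = 1 remainder 0. First occurrence in the window: #2 on Jun 16, 2007 (1×2 = 2 days in).
Jul 7, 2007 is 23 days after the start; 23 ÷ 2 = 11 remainder 1. Last occurrence in the window: #12 on Jul 6, 2007.
Occurrences #2 through #12: 11 in total.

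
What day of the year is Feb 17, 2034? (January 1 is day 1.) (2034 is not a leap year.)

48

Days in months before Feb: 31 = 31.
Plus 17 days into Feb → day 48.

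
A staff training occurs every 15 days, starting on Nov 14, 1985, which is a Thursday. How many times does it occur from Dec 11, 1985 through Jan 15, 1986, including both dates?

Occurrences land 15·i days after Nov 14, 1985 for i = 0, 1, 2, …
Dec 11, 1985 is 27 days after the start; 27 ÷ 15 = 1 remainder 12; since the remainder is 12, round up to i = 2. First occurrence in the window: #3 on Dec 14, 1985 (2×15 = 30 days in).
Jan 15, 1986 is 62 days after the start; 62 ÷ 15 = 4 remainder 2. Last occurrence in the window: #5 on Jan 13, 1986.
Occurrences #3 through #5: 3 in total.

3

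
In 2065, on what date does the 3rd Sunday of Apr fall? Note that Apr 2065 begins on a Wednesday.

Apr 2065 begins on a Wednesday, so the first Sunday is Apr 5 (4 days later).
The 3rd Sunday is 2 weeks later: 5 + 14 = 19.

Apr 19, 2065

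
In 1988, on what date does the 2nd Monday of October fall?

1988-10-10

October 1988 begins on a Saturday, so the first Monday is October 3 (2 days later).
The 2nd Monday is 1 weeks later: 3 + 7 = 10.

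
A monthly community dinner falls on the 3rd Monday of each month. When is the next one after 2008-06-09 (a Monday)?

2008-06-16

June 2008 starts on a Sunday; its first Monday is the 2nd, so the 3rd Monday is the 16th — 2008-06-16.
2008-06-16 is after 2008-06-09, so that is the next one.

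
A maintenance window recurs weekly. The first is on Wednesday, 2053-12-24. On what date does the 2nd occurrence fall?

The 2nd occurrence is 1 interval after the first: 1 × 7 = 7 days after 2053-12-24.
7 days later is 2053-12-31.

2053-12-31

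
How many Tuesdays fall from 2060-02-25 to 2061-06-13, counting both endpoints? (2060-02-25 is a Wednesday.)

2060-02-25 is a Wednesday; the first Tuesday on or after it is 2060-03-02 (6 days later).
From 2060-03-02 to 2061-06-13: 304 + 164 = 468 days (rest of 2060, to 2061-06-13 in 2061).
468 ÷ 7 = 66 full weeks with remainder 6, so 66 more Tuesdays after the first → 67.

67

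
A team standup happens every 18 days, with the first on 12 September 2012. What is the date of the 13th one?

16 April 2013

The 13th occurrence is 12 intervals after the first: 12 × 18 = 216 days after 12 September 2012.
September has 30 days — 18 days to the end of September leaves 198.
October has 31 days (167 left).
November has 30 days (137 left).
December has 31 days (106 left).
January has 31 days (75 left).
February has 28 days (47 left).
March has 31 days (16 left).
16 days into April → 16 April 2013.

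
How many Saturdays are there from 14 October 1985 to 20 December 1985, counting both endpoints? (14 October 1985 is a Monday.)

9

14 October 1985 is a Monday; the first Saturday on or after it is 19 October 1985 (5 days later).
From 19 October 1985 to 20 December 1985: 12 + 30 + 20 = 62 days (rest of October, November, December).
62 ÷ 7 = 8 full weeks with remainder 6, so 8 more Saturdays after the first → 9.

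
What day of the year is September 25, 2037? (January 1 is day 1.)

268

Days in months before September: 31 + 28 + 31 + 30 + 31 + 30 + 31 + 31 = 243.
Plus 25 days into September → day 268.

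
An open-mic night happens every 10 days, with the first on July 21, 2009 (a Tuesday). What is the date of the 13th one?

November 18, 2009

The 13th occurrence is 12 intervals after the first: 12 × 10 = 120 days after July 21, 2009.
July has 31 days — 10 days to the end of July leaves 110.
August has 31 days (79 left).
September has 30 days (49 left).
October has 31 days (18 left).
18 days into November → November 18, 2009.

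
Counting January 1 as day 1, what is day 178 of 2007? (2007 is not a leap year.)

January has 31 days (178 − 31 = 147 remain).
February has 28 days (147 − 28 = 119 remain).
March has 31 days (119 − 31 = 88 remain).
April has 30 days (88 − 30 = 58 remain).
May has 31 days (58 − 31 = 27 remain).
27 into June → June 27.

2007-06-27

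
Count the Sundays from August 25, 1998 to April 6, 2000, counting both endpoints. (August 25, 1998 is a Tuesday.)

84

August 25, 1998 is a Tuesday; the first Sunday on or after it is August 30, 1998 (5 days later).
From August 30, 1998 to April 6, 2000: 123 + 365 + 97 = 585 days (rest of 1998, 1999, to April 6, 2000 in 2000).
585 ÷ 7 = 83 full weeks with remainder 4, so 83 more Sundays after the first → 84.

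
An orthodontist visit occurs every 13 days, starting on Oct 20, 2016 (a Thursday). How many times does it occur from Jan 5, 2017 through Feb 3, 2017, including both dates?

3

Occurrences land 13·i days after Oct 20, 2016 for i = 0, 1, 2, …
Jan 5, 2017 is 77 days after the start; 77 ÷ 13 = 5 remainder 12; since the remainder is 12, round up to i = 6. First occurrence in the window: #7 on Jan 6, 2017 (6×13 = 78 days in).
Feb 3, 2017 is 106 days after the start; 106 ÷ 13 = 8 remainder 2. Last occurrence in the window: #9 on Feb 1, 2017.
Occurrences #7 through #9: 3 in total.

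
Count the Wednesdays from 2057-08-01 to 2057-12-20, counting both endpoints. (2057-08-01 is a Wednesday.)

21

2057-08-01 is a Wednesday; the first Wednesday on or after it is 2057-08-01.
From 2057-08-01 to 2057-12-20: 30 + 30 + 31 + 30 + 20 = 141 days (rest of August, September, October, November, December).
141 ÷ 7 = 20 full weeks with remainder 1, so 20 more Wednesdays after the first → 21.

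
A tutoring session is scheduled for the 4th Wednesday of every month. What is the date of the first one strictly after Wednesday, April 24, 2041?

May 22, 2041

April 2041 starts on a Monday; its first Wednesday is the 3rd, so the 4th Wednesday is the 24th — April 24, 2041.
That is not after April 24, 2041, so look at May 2041.
May 2041 starts on a Wednesday; its first Wednesday is the 1st, so the 4th Wednesday is the 22nd — May 22, 2041.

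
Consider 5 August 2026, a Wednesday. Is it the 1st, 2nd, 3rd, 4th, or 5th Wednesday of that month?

1st

Day 5 falls in week ⌈5/7⌉ of the month.
Days 1–7 hold the 1st Wednesday, 8–14 the 2nd, 15–21 the 3rd, 22–28 the 4th, 29–31 the 5th.
5 is in the range for the 1st.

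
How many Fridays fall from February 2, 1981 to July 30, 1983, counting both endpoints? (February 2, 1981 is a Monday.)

130

February 2, 1981 is a Monday; the first Friday on or after it is February 6, 1981 (4 days later).
From February 6, 1981 to July 30, 1983: 328 + 365 + 211 = 904 days (rest of 1981, 1982, to July 30, 1983 in 1983).
904 ÷ 7 = 129 full weeks with remainder 1, so 129 more Fridays after the first → 130.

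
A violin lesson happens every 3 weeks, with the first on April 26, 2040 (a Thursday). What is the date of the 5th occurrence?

The 5th occurrence is 4 intervals after the first: 4 × 21 = 84 days after April 26, 2040.
April has 30 days — 4 days to the end of April leaves 80.
May has 31 days (49 left).
June has 30 days (19 left).
19 days into July → July 19, 2040.

July 19, 2040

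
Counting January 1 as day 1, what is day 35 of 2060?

2060-02-04

January has 31 days (35 − 31 = 4 remain).
4 into February → February 4.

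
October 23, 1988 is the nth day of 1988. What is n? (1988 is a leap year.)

Days in months before October: 31 + 29 + 31 + 30 + 31 + 30 + 31 + 31 + 30 = 274.
Plus 23 days into October → day 297.

297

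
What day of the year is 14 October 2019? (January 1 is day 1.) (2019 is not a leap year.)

Days in months before October: 31 + 28 + 31 + 30 + 31 + 30 + 31 + 31 + 30 = 273.
Plus 14 days into October → day 287.

287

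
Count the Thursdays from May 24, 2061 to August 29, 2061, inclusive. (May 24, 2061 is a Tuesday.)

14

May 24, 2061 is a Tuesday; the first Thursday on or after it is May 26, 2061 (2 days later).
From May 26, 2061 to August 29, 2061: 5 + 30 + 31 + 29 = 95 days (rest of May, June, July, August).
95 ÷ 7 = 13 full weeks with remainder 4, so 13 more Thursdays after the first → 14.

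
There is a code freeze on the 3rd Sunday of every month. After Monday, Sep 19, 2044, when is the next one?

Sep 2044 starts on a Thursday; its first Sunday is the 4th, so the 3rd Sunday is the 18th — Sep 18, 2044.
That is not after Sep 19, 2044, so look at Oct 2044.
Oct 2044 starts on a Saturday; its first Sunday is the 2nd, so the 3rd Sunday is the 16th — Oct 16, 2044.

Oct 16, 2044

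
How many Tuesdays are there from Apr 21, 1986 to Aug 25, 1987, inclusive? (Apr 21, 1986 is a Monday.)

Apr 21, 1986 is a Monday; the first Tuesday on or after it is Apr 22, 1986 (1 day later).
From Apr 22, 1986 to Aug 25, 1987: 253 + 237 = 490 days (rest of 1986, to Aug 25, 1987 in 1987).
490 ÷ 7 = 70 full weeks with remainder 0, so 70 more Tuesdays after the first → 71.

71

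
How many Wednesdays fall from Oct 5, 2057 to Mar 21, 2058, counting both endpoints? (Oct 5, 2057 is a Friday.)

24

Oct 5, 2057 is a Friday; the first Wednesday on or after it is Oct 10, 2057 (5 days later).
From Oct 10, 2057 to Mar 21, 2058: 21 + 30 + 31 + 31 + 28 + 21 = 162 days (rest of Oct, Nov, Dec, Jan, Feb, Mar).
162 ÷ 7 = 23 full weeks with remainder 1, so 23 more Wednesdays after the first → 24.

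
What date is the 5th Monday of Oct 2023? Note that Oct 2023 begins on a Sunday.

Oct 30, 2023

Oct 2023 begins on a Sunday, so the first Monday is Oct 2 (1 day later).
The 5th Monday is 4 weeks later: 2 + 28 = 30.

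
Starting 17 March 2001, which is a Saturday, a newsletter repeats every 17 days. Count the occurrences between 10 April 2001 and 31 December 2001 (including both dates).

Occurrences land 17·i days after 17 March 2001 for i = 0, 1, 2, …
10 April 2001 is 24 days after the start; 24 ÷ 17 = 1 remainder 7; since the remainder is 7, round up to i = 2. First occurrence in the window: #3 on 20 April 2001 (2×17 = 34 days in).
31 December 2001 is 289 days after the start; 289 ÷ 17 = 17 remainder 0. Last occurrence in the window: #18 on 31 December 2001.
Occurrences #3 through #18: 16 in total.

16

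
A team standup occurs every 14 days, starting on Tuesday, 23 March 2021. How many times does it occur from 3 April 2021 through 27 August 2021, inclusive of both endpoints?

Occurrences land 14·i days after 23 March 2021 for i = 0, 1, 2, …
3 April 2021 is 11 days after the start; 11 ÷ 14 = 0 remainder 11; since the remainder is 11, round up to i = 1. First occurrence in the window: #2 on 6 April 2021 (1×14 = 14 days in).
27 August 2021 is 157 days after the start; 157 ÷ 14 = 11 remainder 3. Last occurrence in the window: #12 on 24 August 2021.
Occurrences #2 through #12: 11 in total.

11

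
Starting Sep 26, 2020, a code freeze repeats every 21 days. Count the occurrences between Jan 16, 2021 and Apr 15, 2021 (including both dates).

Occurrences land 21·i days after Sep 26, 2020 for i = 0, 1, 2, …
Jan 16, 2021 is 112 days after the start; 112 ÷ 21 = 5 remainder 7; since the remainder is 7, round up to i = 6. First occurrence in the window: #7 on Jan 30, 2021 (6×21 = 126 days in).
Apr 15, 2021 is 201 days after the start; 201 ÷ 21 = 9 remainder 12. Last occurrence in the window: #10 on Apr 3, 2021.
Occurrences #7 through #10: 4 in total.

4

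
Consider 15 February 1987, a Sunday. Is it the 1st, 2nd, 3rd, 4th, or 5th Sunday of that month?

3rd

Day 15 falls in week ⌈15/7⌉ of the month.
Days 1–7 hold the 1st Sunday, 8–14 the 2nd, 15–21 the 3rd, 22–28 the 4th, 29–31 the 5th.
15 is in the range for the 3rd.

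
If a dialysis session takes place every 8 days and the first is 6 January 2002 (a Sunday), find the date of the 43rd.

8 December 2002

The 43rd occurrence is 42 intervals after the first: 42 × 8 = 336 days after 6 January 2002.
January has 31 days — 25 days to the end of January leaves 311.
February has 28 days (283 left).
March has 31 days (252 left).
April has 30 days (222 left).
May has 31 days (191 left).
June has 30 days (161 left).
July has 31 days (130 left).
August has 31 days (99 left).
September has 30 days (69 left).
October has 31 days (38 left).
November has 30 days (8 left).
8 days into December → 8 December 2002.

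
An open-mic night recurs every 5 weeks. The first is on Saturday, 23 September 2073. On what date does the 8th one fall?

26 May 2074

The 8th occurrence is 7 intervals after the first: 7 × 35 = 245 days after 23 September 2073.
September has 30 days — 7 days to the end of September leaves 238.
October has 31 days (207 left).
November has 30 days (177 left).
December has 31 days (146 left).
January has 31 days (115 left).
February has 28 days (87 left).
March has 31 days (56 left).
April has 30 days (26 left).
26 days into May → 26 May 2074.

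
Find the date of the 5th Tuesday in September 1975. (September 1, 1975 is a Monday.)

September 30, 1975

September 1975 begins on a Monday, so the first Tuesday is September 2 (1 day later).
The 5th Tuesday is 4 weeks later: 2 + 28 = 30.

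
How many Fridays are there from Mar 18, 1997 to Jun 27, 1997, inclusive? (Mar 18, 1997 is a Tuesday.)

Mar 18, 1997 is a Tuesday; the first Friday on or after it is Mar 21, 1997 (3 days later).
From Mar 21, 1997 to Jun 27, 1997: 10 + 30 + 31 + 27 = 98 days (rest of Mar, Apr, May, Jun).
98 ÷ 7 = 14 full weeks with remainder 0, so 14 more Fridays after the first → 15.

15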